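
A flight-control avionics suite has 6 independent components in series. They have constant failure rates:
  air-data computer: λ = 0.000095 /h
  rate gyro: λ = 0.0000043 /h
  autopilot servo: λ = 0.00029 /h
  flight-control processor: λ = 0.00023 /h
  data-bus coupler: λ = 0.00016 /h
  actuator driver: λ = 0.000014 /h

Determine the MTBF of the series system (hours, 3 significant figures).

1260

Series of exponential components: λ_sys = Σ λ_i
λ_sys = 0.000095 + 0.0000043 + 0.00029 + 0.00023 + 0.00016 + 0.000014 = 7.9330e-04 /h
MTBF = 1 / λ_sys = 1260 h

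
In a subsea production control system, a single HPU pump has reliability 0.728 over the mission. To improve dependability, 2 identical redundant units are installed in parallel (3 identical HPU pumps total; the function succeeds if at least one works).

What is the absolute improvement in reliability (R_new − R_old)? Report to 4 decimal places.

R_before = 0.728
R_after = 1 − (1 − 0.728)^3 = 0.9799
ΔR = 0.9799 − 0.728 = 0.2519

0.2519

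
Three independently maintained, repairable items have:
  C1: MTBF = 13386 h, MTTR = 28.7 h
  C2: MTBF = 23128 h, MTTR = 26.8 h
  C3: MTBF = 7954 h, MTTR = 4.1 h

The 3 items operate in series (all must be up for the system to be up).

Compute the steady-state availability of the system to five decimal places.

A(C1) = MTBF/(MTBF+MTTR) = 13386/(13386+28.7) = 0.997861
A(C2) = MTBF/(MTBF+MTTR) = 23128/(23128+26.8) = 0.998843
A(C3) = MTBF/(MTBF+MTTR) = 7954/(7954+4.1) = 0.999485
Series availability: 0.997861 × 0.998843 × 0.999485 = 0.99619

0.99619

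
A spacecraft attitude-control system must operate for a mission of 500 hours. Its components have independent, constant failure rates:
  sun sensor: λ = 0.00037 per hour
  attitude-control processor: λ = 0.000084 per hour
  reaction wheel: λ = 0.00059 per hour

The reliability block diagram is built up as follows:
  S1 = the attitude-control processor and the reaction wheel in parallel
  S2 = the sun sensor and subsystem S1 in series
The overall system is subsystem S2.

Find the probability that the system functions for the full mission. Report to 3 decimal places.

0.822

R(sun sensor) = exp(−0.00037 × 500) = 0.83110
R(attitude-control processor) = exp(−0.000084 × 500) = 0.95887
R(reaction wheel) = exp(−0.00059 × 500) = 0.74453
Parallel (attitude-control processor and reaction wheel): 1 − (1 − 0.95887)(1 − 0.74453) = 0.98949
Series (sun sensor and [0.98949]): 0.83110 × 0.98949 = 0.822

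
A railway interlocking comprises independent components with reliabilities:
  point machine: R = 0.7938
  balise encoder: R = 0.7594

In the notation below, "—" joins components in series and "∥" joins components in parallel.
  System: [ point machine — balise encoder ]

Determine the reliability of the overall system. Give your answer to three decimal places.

0.603

Series (point machine and balise encoder): 0.79380 × 0.75940 = 0.603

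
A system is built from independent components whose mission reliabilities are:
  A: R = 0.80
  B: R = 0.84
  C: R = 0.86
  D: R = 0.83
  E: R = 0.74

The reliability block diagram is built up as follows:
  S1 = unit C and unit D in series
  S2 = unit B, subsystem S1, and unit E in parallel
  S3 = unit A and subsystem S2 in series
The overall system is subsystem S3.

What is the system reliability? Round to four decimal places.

Series (C and D): 0.860000 × 0.830000 = 0.713800
Parallel (B, [0.713800], and E): 1 − (1 − 0.840000)(1 − 0.713800)(1 − 0.740000) = 0.988094
Series (A and [0.988094]): 0.800000 × 0.988094 = 0.7905

0.7905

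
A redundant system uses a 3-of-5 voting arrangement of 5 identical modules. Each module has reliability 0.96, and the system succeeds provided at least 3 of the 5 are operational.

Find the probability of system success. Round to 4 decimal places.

0.9994

R = Σ_{i=3}^{5} C(5,i) p^i (1−p)^{5−i} with p = 0.96
C(5,3)·0.96^3·0.04^2 = 0.014156
C(5,4)·0.96^4·0.04^1 = 0.169869
C(5,5)·0.96^5·0.04^0 = 0.815373
Sum = 0.9994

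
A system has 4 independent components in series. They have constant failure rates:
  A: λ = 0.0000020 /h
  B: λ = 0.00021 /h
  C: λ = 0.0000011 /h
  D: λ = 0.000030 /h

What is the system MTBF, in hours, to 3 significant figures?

Series of exponential components: λ_sys = Σ λ_i
λ_sys = 0.0000020 + 0.00021 + 0.0000011 + 0.000030 = 2.4310e-04 /h
MTBF = 1 / λ_sys = 4110 h

4110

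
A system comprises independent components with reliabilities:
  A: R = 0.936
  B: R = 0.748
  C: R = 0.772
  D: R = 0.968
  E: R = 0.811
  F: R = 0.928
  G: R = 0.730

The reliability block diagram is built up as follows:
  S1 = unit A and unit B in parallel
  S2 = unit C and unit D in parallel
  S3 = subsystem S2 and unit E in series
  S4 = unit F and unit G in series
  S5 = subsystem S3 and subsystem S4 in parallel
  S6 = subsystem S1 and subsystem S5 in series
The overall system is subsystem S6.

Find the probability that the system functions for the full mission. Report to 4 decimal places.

0.9220

Parallel (A and B): 1 − (1 − 0.936000)(1 − 0.748000) = 0.983872
Parallel (C and D): 1 − (1 − 0.772000)(1 − 0.968000) = 0.992704
Series ([0.992704] and E): 0.992704 × 0.811000 = 0.805083
Series (F and G): 0.928000 × 0.730000 = 0.677440
Parallel ([0.805083] and [0.677440]): 1 − (1 − 0.805083)(1 − 0.677440) = 0.937128
Series ([0.983872] and [0.937128]): 0.983872 × 0.937128 = 0.9220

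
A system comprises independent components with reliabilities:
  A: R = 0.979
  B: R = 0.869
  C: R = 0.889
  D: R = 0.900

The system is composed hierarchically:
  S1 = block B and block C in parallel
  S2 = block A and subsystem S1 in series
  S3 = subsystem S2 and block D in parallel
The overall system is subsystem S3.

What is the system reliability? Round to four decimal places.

Parallel (B and C): 1 − (1 − 0.869000)(1 − 0.889000) = 0.985459
Series (A and [0.985459]): 0.979000 × 0.985459 = 0.964764
Parallel ([0.964764] and D): 1 − (1 − 0.964764)(1 − 0.900000) = 0.9965

0.9965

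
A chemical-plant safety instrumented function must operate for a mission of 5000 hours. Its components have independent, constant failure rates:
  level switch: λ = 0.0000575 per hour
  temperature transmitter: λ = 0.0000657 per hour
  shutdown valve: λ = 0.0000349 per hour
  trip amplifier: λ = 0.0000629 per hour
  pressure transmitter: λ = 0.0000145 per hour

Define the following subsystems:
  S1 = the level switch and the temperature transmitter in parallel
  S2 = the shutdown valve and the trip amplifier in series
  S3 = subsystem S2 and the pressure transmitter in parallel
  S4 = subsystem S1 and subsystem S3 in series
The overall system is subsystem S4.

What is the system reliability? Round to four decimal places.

R(level switch) = exp(−0.0000575 × 5000) = 0.750137
R(temperature transmitter) = exp(−0.0000657 × 5000) = 0.720003
R(shutdown valve) = exp(−0.0000349 × 5000) = 0.839877
R(trip amplifier) = exp(−0.0000629 × 5000) = 0.730154
R(pressure transmitter) = exp(−0.0000145 × 5000) = 0.930066
Parallel (level switch and temperature transmitter): 1 − (1 − 0.750137)(1 − 0.720003) = 0.930039
Series (shutdown valve and trip amplifier): 0.839877 × 0.730154 = 0.613240
Parallel ([0.613240] and pressure transmitter): 1 − (1 − 0.613240)(1 − 0.930066) = 0.972952
Series ([0.930039] and [0.972952]): 0.930039 × 0.972952 = 0.9049

0.9049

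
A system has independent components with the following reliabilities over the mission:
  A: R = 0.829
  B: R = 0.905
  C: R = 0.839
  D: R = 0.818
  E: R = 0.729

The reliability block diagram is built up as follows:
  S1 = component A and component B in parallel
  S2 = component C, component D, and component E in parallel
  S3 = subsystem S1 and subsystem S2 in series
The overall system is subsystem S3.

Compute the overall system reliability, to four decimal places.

0.9759

Parallel (A and B): 1 − (1 − 0.829000)(1 − 0.905000) = 0.983755
Parallel (C, D, and E): 1 − (1 − 0.839000)(1 − 0.818000)(1 − 0.729000) = 0.992059
Series ([0.983755] and [0.992059]): 0.983755 × 0.992059 = 0.9759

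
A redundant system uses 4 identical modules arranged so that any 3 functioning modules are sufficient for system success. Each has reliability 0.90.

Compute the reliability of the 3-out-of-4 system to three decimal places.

R = Σ_{i=3}^{4} C(4,i) p^i (1−p)^{4−i} with p = 0.90
C(4,3)·0.90^3·0.10^1 = 0.29160
C(4,4)·0.90^4·0.10^0 = 0.65610
Sum = 0.948

0.948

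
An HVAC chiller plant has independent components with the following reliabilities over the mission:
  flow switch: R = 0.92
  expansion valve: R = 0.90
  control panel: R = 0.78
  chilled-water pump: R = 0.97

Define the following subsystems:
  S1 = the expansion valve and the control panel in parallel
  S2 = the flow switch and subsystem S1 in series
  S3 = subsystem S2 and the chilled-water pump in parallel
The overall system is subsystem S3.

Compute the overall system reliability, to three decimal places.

0.997

Parallel (expansion valve and control panel): 1 − (1 − 0.90000)(1 − 0.78000) = 0.97800
Series (flow switch and [0.97800]): 0.92000 × 0.97800 = 0.89976
Parallel ([0.89976] and chilled-water pump): 1 − (1 − 0.89976)(1 − 0.97000) = 0.997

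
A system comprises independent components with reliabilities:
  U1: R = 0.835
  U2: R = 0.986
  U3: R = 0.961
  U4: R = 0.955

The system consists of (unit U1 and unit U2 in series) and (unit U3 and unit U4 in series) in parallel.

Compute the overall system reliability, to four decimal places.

Series (U1 and U2): 0.835000 × 0.986000 = 0.823310
Series (U3 and U4): 0.961000 × 0.955000 = 0.917755
Parallel ([0.823310] and [0.917755]): 1 − (1 − 0.823310)(1 − 0.917755) = 0.9855

0.9855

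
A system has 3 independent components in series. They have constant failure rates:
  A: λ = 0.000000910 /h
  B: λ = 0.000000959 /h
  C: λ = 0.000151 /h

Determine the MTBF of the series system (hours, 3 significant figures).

6540

Series of exponential components: λ_sys = Σ λ_i
λ_sys = 0.000000910 + 0.000000959 + 0.000151 = 1.5287e-04 /h
MTBF = 1 / λ_sys = 6540 h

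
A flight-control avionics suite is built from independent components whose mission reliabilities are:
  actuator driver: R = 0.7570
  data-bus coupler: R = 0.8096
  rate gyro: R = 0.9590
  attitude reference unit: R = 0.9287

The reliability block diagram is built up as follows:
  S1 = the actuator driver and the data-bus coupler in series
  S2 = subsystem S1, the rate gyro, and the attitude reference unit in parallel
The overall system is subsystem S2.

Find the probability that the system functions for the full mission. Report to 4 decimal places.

Series (actuator driver and data-bus coupler): 0.757000 × 0.809600 = 0.612867
Parallel ([0.612867], rate gyro, and attitude reference unit): 1 − (1 − 0.612867)(1 − 0.959000)(1 − 0.928700) = 0.9989

0.9989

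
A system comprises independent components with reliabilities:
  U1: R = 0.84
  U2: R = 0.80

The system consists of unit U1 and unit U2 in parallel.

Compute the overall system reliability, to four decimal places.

Parallel (U1 and U2): 1 − (1 − 0.840000)(1 − 0.800000) = 0.9680

0.9680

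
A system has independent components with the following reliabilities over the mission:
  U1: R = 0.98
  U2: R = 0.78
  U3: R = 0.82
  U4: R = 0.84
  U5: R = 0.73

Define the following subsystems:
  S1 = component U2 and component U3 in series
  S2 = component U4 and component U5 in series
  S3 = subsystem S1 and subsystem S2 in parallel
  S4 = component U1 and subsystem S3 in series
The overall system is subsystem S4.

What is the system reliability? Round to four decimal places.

0.8434

Series (U2 and U3): 0.780000 × 0.820000 = 0.639600
Series (U4 and U5): 0.840000 × 0.730000 = 0.613200
Parallel ([0.639600] and [0.613200]): 1 − (1 − 0.639600)(1 − 0.613200) = 0.860597
Series (U1 and [0.860597]): 0.980000 × 0.860597 = 0.8434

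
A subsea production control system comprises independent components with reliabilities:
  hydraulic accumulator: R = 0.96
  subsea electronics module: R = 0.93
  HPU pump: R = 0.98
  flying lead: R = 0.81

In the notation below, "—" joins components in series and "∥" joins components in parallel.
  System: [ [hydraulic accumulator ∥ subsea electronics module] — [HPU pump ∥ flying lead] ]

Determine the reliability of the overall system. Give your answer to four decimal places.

0.9934

Parallel (hydraulic accumulator and subsea electronics module): 1 − (1 − 0.960000)(1 − 0.930000) = 0.997200
Parallel (HPU pump and flying lead): 1 − (1 − 0.980000)(1 − 0.810000) = 0.996200
Series ([0.997200] and [0.996200]): 0.997200 × 0.996200 = 0.9934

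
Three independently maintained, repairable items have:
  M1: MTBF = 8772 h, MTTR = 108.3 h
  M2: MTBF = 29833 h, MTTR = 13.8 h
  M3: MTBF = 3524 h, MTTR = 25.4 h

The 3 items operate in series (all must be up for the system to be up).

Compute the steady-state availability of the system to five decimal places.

A(M1) = MTBF/(MTBF+MTTR) = 8772/(8772+108.3) = 0.987804
A(M2) = MTBF/(MTBF+MTTR) = 29833/(29833+13.8) = 0.999538
A(M3) = MTBF/(MTBF+MTTR) = 3524/(3524+25.4) = 0.992844
Series availability: 0.987804 × 0.999538 × 0.992844 = 0.98028

0.98028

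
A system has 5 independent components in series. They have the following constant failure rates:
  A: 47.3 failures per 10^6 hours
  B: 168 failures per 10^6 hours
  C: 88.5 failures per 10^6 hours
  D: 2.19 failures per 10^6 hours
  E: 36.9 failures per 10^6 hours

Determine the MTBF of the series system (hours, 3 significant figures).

Series of exponential components: λ_sys = Σ λ_i
λ_sys = 0.0000473 + 0.000168 + 0.0000885 + 0.00000219 + 0.0000369 = 3.4289e-04 /h
MTBF = 1 / λ_sys = 2920 h

2920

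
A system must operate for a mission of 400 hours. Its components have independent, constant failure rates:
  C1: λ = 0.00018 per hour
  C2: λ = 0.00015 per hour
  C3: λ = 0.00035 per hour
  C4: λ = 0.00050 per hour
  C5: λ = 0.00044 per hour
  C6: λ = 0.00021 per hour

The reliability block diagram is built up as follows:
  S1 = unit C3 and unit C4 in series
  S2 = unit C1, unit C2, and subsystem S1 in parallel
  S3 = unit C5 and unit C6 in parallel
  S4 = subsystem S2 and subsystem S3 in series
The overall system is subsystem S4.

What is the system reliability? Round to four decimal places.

0.9858

R(C1) = exp(−0.00018 × 400) = 0.930531
R(C2) = exp(−0.00015 × 400) = 0.941765
R(C3) = exp(−0.00035 × 400) = 0.869358
R(C4) = exp(−0.00050 × 400) = 0.818731
R(C5) = exp(−0.00044 × 400) = 0.838618
R(C6) = exp(−0.00021 × 400) = 0.919431
Series (C3 and C4): 0.869358 × 0.818731 = 0.711770
Parallel (C1, C2, and [0.711770]): 1 − (1 − 0.930531)(1 − 0.941765)(1 − 0.711770) = 0.998834
Parallel (C5 and C6): 1 − (1 − 0.838618)(1 − 0.919431) = 0.986998
Series ([0.998834] and [0.986998]): 0.998834 × 0.986998 = 0.9858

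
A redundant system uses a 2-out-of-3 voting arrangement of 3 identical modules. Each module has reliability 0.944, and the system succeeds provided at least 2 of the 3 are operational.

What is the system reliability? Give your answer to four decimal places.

R = Σ_{i=2}^{3} C(3,i) p^i (1−p)^{3−i} with p = 0.944
C(3,2)·0.944^2·0.056^1 = 0.149711
C(3,3)·0.944^3·0.056^0 = 0.841232
Sum = 0.9909

0.9909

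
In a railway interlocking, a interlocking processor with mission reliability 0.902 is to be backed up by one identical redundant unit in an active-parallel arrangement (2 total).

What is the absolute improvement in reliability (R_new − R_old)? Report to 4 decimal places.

R_before = 0.902
R_after = 1 − (1 − 0.902)^2 = 0.9904
ΔR = 0.9904 − 0.902 = 0.0884

0.0884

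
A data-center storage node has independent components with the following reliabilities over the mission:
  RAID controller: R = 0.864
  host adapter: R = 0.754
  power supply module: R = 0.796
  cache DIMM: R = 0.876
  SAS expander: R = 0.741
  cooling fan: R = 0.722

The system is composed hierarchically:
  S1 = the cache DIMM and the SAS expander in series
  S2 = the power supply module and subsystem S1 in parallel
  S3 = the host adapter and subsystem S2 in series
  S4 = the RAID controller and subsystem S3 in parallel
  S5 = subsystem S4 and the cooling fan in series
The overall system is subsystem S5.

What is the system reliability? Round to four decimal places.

Series (cache DIMM and SAS expander): 0.876000 × 0.741000 = 0.649116
Parallel (power supply module and [0.649116]): 1 − (1 − 0.796000)(1 − 0.649116) = 0.928420
Series (host adapter and [0.928420]): 0.754000 × 0.928420 = 0.700029
Parallel (RAID controller and [0.700029]): 1 − (1 − 0.864000)(1 − 0.700029) = 0.959204
Series ([0.959204] and cooling fan): 0.959204 × 0.722000 = 0.6925

0.6925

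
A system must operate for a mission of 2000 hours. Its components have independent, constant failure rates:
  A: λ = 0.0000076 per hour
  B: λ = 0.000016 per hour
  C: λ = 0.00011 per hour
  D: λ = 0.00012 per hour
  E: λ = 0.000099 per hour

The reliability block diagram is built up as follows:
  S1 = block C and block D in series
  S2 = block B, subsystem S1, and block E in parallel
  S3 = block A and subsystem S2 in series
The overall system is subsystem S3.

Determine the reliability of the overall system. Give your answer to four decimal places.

0.9829

R(A) = exp(−0.0000076 × 2000) = 0.984915
R(B) = exp(−0.000016 × 2000) = 0.968507
R(C) = exp(−0.00011 × 2000) = 0.802519
R(D) = exp(−0.00012 × 2000) = 0.786628
R(E) = exp(−0.000099 × 2000) = 0.820370
Series (C and D): 0.802519 × 0.786628 = 0.631284
Parallel (B, [0.631284], and E): 1 − (1 − 0.968507)(1 − 0.631284)(1 − 0.820370) = 0.997914
Series (A and [0.997914]): 0.984915 × 0.997914 = 0.9829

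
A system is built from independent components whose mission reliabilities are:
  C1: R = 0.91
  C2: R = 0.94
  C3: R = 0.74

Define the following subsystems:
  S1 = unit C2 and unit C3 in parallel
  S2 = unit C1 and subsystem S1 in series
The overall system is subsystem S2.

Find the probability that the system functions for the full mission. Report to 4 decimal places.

Parallel (C2 and C3): 1 − (1 − 0.940000)(1 − 0.740000) = 0.984400
Series (C1 and [0.984400]): 0.910000 × 0.984400 = 0.8958

0.8958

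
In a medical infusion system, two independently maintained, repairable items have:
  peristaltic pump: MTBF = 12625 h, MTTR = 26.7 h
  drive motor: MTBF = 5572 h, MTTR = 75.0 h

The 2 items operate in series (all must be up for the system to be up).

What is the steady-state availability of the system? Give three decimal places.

A(peristaltic pump) = MTBF/(MTBF+MTTR) = 12625/(12625+26.7) = 0.997890
A(drive motor) = MTBF/(MTBF+MTTR) = 5572/(5572+75.0) = 0.986719
Series availability: 0.997890 × 0.986719 = 0.985

0.985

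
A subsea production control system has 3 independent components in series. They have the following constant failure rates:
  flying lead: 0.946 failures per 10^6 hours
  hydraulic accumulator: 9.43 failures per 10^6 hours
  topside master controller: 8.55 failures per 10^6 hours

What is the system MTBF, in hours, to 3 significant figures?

Series of exponential components: λ_sys = Σ λ_i
λ_sys = 0.000000946 + 0.00000943 + 0.00000855 = 1.8926e-05 /h
MTBF = 1 / λ_sys = 52800 h

52800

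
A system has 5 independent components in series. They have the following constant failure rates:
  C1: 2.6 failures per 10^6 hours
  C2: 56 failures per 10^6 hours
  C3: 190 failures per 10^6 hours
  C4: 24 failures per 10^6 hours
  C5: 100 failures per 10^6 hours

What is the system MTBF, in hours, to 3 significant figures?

Series of exponential components: λ_sys = Σ λ_i
λ_sys = 0.0000026 + 0.000056 + 0.00019 + 0.000024 + 0.00010 = 3.7260e-04 /h
MTBF = 1 / λ_sys = 2680 h

2680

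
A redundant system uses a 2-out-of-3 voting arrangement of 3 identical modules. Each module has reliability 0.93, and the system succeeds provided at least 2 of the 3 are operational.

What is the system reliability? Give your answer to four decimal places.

R = Σ_{i=2}^{3} C(3,i) p^i (1−p)^{3−i} with p = 0.93
C(3,2)·0.93^2·0.07^1 = 0.181629
C(3,3)·0.93^3·0.07^0 = 0.804357
Sum = 0.9860

0.9860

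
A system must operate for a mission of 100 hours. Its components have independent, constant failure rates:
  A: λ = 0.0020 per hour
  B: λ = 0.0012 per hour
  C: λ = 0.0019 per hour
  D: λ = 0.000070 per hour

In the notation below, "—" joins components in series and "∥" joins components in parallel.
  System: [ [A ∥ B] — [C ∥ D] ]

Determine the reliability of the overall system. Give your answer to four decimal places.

0.9783

R(A) = exp(−0.0020 × 100) = 0.818731
R(B) = exp(−0.0012 × 100) = 0.886920
R(C) = exp(−0.0019 × 100) = 0.826959
R(D) = exp(−0.000070 × 100) = 0.993024
Parallel (A and B): 1 − (1 − 0.818731)(1 − 0.886920) = 0.979502
Parallel (C and D): 1 − (1 − 0.826959)(1 − 0.993024) = 0.998793
Series ([0.979502] and [0.998793]): 0.979502 × 0.998793 = 0.9783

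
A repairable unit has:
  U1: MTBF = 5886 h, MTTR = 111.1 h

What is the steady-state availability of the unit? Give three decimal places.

A(U1) = MTBF/(MTBF+MTTR) = 5886/(5886+111.1) = 0.981

0.981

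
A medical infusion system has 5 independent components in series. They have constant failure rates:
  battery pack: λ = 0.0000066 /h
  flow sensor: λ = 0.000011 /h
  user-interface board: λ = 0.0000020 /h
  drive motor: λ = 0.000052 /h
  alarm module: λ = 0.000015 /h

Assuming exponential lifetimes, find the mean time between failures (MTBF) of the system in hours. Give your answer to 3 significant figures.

11500

Series of exponential components: λ_sys = Σ λ_i
λ_sys = 0.0000066 + 0.000011 + 0.0000020 + 0.000052 + 0.000015 = 8.6600e-05 /h
MTBF = 1 / λ_sys = 11500 h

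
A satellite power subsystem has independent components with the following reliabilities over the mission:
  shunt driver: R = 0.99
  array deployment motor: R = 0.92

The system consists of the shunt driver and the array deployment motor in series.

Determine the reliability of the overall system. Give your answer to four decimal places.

0.9108

Series (shunt driver and array deployment motor): 0.990000 × 0.920000 = 0.9108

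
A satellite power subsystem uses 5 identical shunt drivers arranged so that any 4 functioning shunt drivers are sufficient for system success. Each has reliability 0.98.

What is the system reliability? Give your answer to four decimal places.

0.9962

R = Σ_{i=4}^{5} C(5,i) p^i (1−p)^{5−i} with p = 0.98
C(5,4)·0.98^4·0.02^1 = 0.092237
C(5,5)·0.98^5·0.02^0 = 0.903921
Sum = 0.9962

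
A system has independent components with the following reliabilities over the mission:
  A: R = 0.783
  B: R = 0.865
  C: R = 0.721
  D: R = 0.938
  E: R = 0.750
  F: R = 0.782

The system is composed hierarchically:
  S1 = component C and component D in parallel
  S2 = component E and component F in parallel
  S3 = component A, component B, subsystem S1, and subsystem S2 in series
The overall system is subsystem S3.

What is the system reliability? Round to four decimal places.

0.6293

Parallel (C and D): 1 − (1 − 0.721000)(1 − 0.938000) = 0.982702
Parallel (E and F): 1 − (1 − 0.750000)(1 − 0.782000) = 0.945500
Series (A, B, [0.982702], and [0.945500]): 0.783000 × 0.865000 × 0.982702 × 0.945500 = 0.6293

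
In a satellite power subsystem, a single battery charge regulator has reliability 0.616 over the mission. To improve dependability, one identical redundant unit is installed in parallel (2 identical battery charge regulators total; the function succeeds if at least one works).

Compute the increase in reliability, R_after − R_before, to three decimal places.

R_before = 0.616
R_after = 1 − (1 − 0.616)^2 = 0.853
ΔR = 0.853 − 0.616 = 0.237

0.237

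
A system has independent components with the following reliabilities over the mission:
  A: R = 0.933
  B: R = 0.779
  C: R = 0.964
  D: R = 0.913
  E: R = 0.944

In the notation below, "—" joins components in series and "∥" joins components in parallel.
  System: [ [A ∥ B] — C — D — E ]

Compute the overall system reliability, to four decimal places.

0.8185

Parallel (A and B): 1 − (1 − 0.933000)(1 − 0.779000) = 0.985193
Series ([0.985193], C, D, and E): 0.985193 × 0.964000 × 0.913000 × 0.944000 = 0.8185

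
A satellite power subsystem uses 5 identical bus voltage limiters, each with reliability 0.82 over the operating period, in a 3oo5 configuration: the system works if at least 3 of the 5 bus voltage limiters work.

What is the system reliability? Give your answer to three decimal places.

0.956

R = Σ_{i=3}^{5} C(5,i) p^i (1−p)^{5−i} with p = 0.82
C(5,3)·0.82^3·0.18^2 = 0.17864
C(5,4)·0.82^4·0.18^1 = 0.40691
C(5,5)·0.82^5·0.18^0 = 0.37074
Sum = 0.956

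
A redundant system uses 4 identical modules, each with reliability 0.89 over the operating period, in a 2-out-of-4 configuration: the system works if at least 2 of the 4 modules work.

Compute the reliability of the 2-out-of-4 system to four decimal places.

R = Σ_{i=2}^{4} C(4,i) p^i (1−p)^{4−i} with p = 0.89
C(4,2)·0.89^2·0.11^2 = 0.057506
C(4,3)·0.89^3·0.11^1 = 0.310186
C(4,4)·0.89^4·0.11^0 = 0.627422
Sum = 0.9951

0.9951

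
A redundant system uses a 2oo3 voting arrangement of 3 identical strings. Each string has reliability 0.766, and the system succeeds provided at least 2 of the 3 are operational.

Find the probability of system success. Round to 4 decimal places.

R = Σ_{i=2}^{3} C(3,i) p^i (1−p)^{3−i} with p = 0.766
C(3,2)·0.766^2·0.234^1 = 0.411903
C(3,3)·0.766^3·0.234^0 = 0.449455
Sum = 0.8614

0.8614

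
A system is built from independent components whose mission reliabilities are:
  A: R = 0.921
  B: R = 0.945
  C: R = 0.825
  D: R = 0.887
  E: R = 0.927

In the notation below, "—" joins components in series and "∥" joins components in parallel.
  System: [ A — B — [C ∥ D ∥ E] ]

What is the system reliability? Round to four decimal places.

0.8691

Parallel (C, D, and E): 1 − (1 − 0.825000)(1 − 0.887000)(1 − 0.927000) = 0.998556
Series (A, B, and [0.998556]): 0.921000 × 0.945000 × 0.998556 = 0.8691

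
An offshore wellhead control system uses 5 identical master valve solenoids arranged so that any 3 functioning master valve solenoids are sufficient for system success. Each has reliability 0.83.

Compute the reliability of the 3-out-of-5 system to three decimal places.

0.963

R = Σ_{i=3}^{5} C(5,i) p^i (1−p)^{5−i} with p = 0.83
C(5,3)·0.83^3·0.17^2 = 0.16525
C(5,4)·0.83^4·0.17^1 = 0.40340
C(5,5)·0.83^5·0.17^0 = 0.39390
Sum = 0.963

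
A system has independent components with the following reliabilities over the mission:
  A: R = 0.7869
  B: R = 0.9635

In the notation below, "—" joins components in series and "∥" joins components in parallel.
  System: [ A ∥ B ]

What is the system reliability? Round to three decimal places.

Parallel (A and B): 1 − (1 − 0.78690)(1 − 0.96350) = 0.992

0.992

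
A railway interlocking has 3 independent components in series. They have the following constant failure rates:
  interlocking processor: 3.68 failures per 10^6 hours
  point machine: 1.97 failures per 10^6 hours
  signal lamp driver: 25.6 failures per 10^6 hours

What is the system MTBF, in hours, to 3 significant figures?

32000

Series of exponential components: λ_sys = Σ λ_i
λ_sys = 0.00000368 + 0.00000197 + 0.0000256 = 3.1250e-05 /h
MTBF = 1 / λ_sys = 32000 h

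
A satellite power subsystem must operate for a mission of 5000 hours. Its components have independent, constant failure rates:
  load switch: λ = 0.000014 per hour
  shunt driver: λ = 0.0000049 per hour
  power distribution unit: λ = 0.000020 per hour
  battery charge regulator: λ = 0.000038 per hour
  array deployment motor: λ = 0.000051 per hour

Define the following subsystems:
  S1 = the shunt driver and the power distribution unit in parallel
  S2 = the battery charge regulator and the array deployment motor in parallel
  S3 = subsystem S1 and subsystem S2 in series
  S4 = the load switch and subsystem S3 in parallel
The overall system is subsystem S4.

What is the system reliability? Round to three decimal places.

R(load switch) = exp(−0.000014 × 5000) = 0.93239
R(shunt driver) = exp(−0.0000049 × 5000) = 0.97580
R(power distribution unit) = exp(−0.000020 × 5000) = 0.90484
R(battery charge regulator) = exp(−0.000038 × 5000) = 0.82696
R(array deployment motor) = exp(−0.000051 × 5000) = 0.77492
Parallel (shunt driver and power distribution unit): 1 − (1 − 0.97580)(1 − 0.90484) = 0.99770
Parallel (battery charge regulator and array deployment motor): 1 − (1 − 0.82696)(1 − 0.77492) = 0.96105
Series ([0.99770] and [0.96105]): 0.99770 × 0.96105 = 0.95884
Parallel (load switch and [0.95884]): 1 − (1 − 0.93239)(1 − 0.95884) = 0.997

0.997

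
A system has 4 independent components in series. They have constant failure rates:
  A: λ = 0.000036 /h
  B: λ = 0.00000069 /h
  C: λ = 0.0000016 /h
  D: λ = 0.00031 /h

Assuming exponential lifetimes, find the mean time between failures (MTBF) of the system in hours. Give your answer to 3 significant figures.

Series of exponential components: λ_sys = Σ λ_i
λ_sys = 0.000036 + 0.00000069 + 0.0000016 + 0.00031 = 3.4829e-04 /h
MTBF = 1 / λ_sys = 2870 h

2870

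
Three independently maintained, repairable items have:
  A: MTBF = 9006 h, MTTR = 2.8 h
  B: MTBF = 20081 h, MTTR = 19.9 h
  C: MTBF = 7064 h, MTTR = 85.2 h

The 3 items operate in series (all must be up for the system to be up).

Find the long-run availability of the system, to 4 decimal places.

0.9868

A(A) = MTBF/(MTBF+MTTR) = 9006/(9006+2.8) = 0.999689
A(B) = MTBF/(MTBF+MTTR) = 20081/(20081+19.9) = 0.999010
A(C) = MTBF/(MTBF+MTTR) = 7064/(7064+85.2) = 0.988083
Series availability: 0.999689 × 0.999010 × 0.988083 = 0.9868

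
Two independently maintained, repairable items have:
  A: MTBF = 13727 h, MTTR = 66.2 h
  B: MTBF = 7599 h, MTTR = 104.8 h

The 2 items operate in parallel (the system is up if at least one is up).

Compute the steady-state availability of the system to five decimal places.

0.99993

A(A) = MTBF/(MTBF+MTTR) = 13727/(13727+66.2) = 0.995201
A(B) = MTBF/(MTBF+MTTR) = 7599/(7599+104.8) = 0.986396
Parallel availability: 1 − (1 − 0.995201)(1 − 0.986396) = 0.99993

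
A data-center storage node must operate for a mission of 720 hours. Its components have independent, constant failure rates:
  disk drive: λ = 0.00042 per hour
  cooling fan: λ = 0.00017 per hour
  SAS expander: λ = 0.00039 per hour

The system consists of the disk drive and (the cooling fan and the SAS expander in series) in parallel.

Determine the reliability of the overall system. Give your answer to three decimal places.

R(disk drive) = exp(−0.00042 × 720) = 0.73904
R(cooling fan) = exp(−0.00017 × 720) = 0.88479
R(SAS expander) = exp(−0.00039 × 720) = 0.75518
Series (cooling fan and SAS expander): 0.88479 × 0.75518 = 0.66818
Parallel (disk drive and [0.66818]): 1 − (1 − 0.73904)(1 − 0.66818) = 0.913

0.913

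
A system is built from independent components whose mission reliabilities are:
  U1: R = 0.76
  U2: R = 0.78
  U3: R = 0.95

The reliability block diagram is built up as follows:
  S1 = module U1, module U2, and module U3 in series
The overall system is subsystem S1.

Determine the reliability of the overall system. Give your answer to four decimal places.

0.5632

Series (U1, U2, and U3): 0.760000 × 0.780000 × 0.950000 = 0.5632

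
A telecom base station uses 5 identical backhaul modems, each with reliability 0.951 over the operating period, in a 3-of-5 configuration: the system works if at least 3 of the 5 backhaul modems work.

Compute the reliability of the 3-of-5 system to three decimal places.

0.999

R = Σ_{i=3}^{5} C(5,i) p^i (1−p)^{5−i} with p = 0.951
C(5,3)·0.951^3·0.049^2 = 0.02065
C(5,4)·0.951^4·0.049^1 = 0.20040
C(5,5)·0.951^5·0.049^0 = 0.77786
Sum = 0.999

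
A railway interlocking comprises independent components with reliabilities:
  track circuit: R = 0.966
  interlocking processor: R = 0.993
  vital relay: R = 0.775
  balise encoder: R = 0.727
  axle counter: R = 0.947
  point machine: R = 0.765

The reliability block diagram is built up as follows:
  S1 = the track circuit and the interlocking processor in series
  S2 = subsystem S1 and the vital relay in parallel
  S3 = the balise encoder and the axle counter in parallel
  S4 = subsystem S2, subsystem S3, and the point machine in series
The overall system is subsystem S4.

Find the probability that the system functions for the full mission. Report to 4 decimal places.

0.7470

Series (track circuit and interlocking processor): 0.966000 × 0.993000 = 0.959238
Parallel ([0.959238] and vital relay): 1 − (1 − 0.959238)(1 − 0.775000) = 0.990829
Parallel (balise encoder and axle counter): 1 − (1 − 0.727000)(1 − 0.947000) = 0.985531
Series ([0.990829], [0.985531], and point machine): 0.990829 × 0.985531 × 0.765000 = 0.7470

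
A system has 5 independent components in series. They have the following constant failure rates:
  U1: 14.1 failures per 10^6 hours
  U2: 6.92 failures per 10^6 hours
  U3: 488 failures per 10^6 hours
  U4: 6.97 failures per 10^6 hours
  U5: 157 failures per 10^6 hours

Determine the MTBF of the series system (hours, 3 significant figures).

1490

Series of exponential components: λ_sys = Σ λ_i
λ_sys = 0.0000141 + 0.00000692 + 0.000488 + 0.00000697 + 0.000157 = 6.7299e-04 /h
MTBF = 1 / λ_sys = 1490 h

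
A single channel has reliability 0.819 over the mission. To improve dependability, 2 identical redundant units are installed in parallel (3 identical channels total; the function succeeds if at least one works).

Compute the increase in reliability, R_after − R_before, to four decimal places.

R_before = 0.819
R_after = 1 − (1 − 0.819)^3 = 0.9941
ΔR = 0.9941 − 0.819 = 0.1751

0.1751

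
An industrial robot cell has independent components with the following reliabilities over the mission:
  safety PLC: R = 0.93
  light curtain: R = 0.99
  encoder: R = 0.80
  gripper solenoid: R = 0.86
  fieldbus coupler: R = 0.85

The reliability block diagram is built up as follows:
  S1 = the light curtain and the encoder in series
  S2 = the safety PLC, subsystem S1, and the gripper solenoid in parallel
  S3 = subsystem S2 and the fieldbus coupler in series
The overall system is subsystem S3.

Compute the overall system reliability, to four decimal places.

0.8483

Series (light curtain and encoder): 0.990000 × 0.800000 = 0.792000
Parallel (safety PLC, [0.792000], and gripper solenoid): 1 − (1 − 0.930000)(1 − 0.792000)(1 − 0.860000) = 0.997962
Series ([0.997962] and fieldbus coupler): 0.997962 × 0.850000 = 0.8483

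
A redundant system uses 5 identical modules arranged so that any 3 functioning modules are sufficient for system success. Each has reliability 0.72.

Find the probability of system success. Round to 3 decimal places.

R = Σ_{i=3}^{5} C(5,i) p^i (1−p)^{5−i} with p = 0.72
C(5,3)·0.72^3·0.28^2 = 0.29263
C(5,4)·0.72^4·0.28^1 = 0.37623
C(5,5)·0.72^5·0.28^0 = 0.19349
Sum = 0.862

0.862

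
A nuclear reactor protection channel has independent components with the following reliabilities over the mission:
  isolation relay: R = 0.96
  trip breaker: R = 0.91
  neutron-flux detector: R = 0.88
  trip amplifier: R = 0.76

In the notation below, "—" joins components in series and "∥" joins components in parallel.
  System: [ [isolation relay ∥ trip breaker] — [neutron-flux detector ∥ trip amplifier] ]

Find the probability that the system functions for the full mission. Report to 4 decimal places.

Parallel (isolation relay and trip breaker): 1 − (1 − 0.960000)(1 − 0.910000) = 0.996400
Parallel (neutron-flux detector and trip amplifier): 1 − (1 − 0.880000)(1 − 0.760000) = 0.971200
Series ([0.996400] and [0.971200]): 0.996400 × 0.971200 = 0.9677

0.9677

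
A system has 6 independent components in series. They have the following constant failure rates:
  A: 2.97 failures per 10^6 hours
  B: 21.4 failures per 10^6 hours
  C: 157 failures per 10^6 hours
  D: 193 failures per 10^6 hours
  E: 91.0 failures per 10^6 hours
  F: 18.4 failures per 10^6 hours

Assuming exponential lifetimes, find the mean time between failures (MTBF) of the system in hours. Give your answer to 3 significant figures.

2070

Series of exponential components: λ_sys = Σ λ_i
λ_sys = 0.00000297 + 0.0000214 + 0.000157 + 0.000193 + 0.0000910 + 0.0000184 = 4.8377e-04 /h
MTBF = 1 / λ_sys = 2070 h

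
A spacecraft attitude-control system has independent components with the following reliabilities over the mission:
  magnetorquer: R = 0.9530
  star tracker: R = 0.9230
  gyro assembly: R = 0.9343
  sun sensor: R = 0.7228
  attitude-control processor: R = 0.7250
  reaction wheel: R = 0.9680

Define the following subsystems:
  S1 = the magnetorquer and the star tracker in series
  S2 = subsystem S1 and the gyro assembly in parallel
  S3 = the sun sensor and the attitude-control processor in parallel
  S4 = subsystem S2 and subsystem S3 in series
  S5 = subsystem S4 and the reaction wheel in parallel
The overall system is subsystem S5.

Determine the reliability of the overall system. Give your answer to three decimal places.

Series (magnetorquer and star tracker): 0.95300 × 0.92300 = 0.87962
Parallel ([0.87962] and gyro assembly): 1 − (1 − 0.87962)(1 − 0.93430) = 0.99209
Parallel (sun sensor and attitude-control processor): 1 − (1 − 0.72280)(1 − 0.72500) = 0.92377
Series ([0.99209] and [0.92377]): 0.99209 × 0.92377 = 0.91646
Parallel ([0.91646] and reaction wheel): 1 − (1 − 0.91646)(1 − 0.96800) = 0.997

0.997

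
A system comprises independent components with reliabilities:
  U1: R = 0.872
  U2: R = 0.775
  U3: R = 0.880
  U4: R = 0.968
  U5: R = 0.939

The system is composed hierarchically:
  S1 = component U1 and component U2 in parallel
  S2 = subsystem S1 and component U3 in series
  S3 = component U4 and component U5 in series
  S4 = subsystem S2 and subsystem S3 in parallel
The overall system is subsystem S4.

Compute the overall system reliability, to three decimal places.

Parallel (U1 and U2): 1 − (1 − 0.87200)(1 − 0.77500) = 0.97120
Series ([0.97120] and U3): 0.97120 × 0.88000 = 0.85466
Series (U4 and U5): 0.96800 × 0.93900 = 0.90895
Parallel ([0.85466] and [0.90895]): 1 − (1 − 0.85466)(1 − 0.90895) = 0.987

0.987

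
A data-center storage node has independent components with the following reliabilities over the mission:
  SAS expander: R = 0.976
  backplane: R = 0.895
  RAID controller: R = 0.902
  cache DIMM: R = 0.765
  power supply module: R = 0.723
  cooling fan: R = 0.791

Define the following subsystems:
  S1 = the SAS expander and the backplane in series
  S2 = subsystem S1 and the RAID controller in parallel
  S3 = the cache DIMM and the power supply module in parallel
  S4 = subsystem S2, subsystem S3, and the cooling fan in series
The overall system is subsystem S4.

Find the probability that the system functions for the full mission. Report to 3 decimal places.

0.730

Series (SAS expander and backplane): 0.97600 × 0.89500 = 0.87352
Parallel ([0.87352] and RAID controller): 1 − (1 − 0.87352)(1 − 0.90200) = 0.98760
Parallel (cache DIMM and power supply module): 1 − (1 − 0.76500)(1 − 0.72300) = 0.93491
Series ([0.98760], [0.93491], and cooling fan): 0.98760 × 0.93491 × 0.79100 = 0.730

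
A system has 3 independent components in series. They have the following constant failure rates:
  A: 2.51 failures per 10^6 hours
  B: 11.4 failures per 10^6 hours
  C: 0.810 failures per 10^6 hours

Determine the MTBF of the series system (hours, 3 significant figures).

Series of exponential components: λ_sys = Σ λ_i
λ_sys = 0.00000251 + 0.0000114 + 0.000000810 = 1.4720e-05 /h
MTBF = 1 / λ_sys = 67900 h

67900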